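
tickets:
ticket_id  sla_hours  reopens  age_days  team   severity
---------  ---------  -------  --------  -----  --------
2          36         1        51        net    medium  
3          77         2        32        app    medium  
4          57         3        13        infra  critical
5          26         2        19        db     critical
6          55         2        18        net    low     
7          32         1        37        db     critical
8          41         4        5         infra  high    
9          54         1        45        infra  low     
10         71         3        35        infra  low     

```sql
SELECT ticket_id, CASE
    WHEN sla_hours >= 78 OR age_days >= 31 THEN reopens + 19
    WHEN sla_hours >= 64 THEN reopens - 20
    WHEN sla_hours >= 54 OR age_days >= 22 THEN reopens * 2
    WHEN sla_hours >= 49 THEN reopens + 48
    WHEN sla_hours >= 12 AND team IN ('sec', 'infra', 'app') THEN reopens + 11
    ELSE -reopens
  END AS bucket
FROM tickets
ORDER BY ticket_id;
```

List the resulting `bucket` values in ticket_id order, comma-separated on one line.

20, 21, 6, -2, 4, 20, 15, 20, 22

ticket_id=2: sla_hours >= 78 OR age_days >= 31 → 20
ticket_id=3: sla_hours >= 78 OR age_days >= 31 → 21
ticket_id=4: sla_hours >= 54 OR age_days >= 22 → 6
ticket_id=5: ELSE → -2
ticket_id=6: sla_hours >= 54 OR age_days >= 22 → 4
ticket_id=7: sla_hours >= 78 OR age_days >= 31 → 20
ticket_id=8: sla_hours >= 12 AND team IN ('sec', 'infra', 'app') → 15
ticket_id=9: sla_hours >= 78 OR age_days >= 31 → 20
ticket_id=10: sla_hours >= 78 OR age_days >= 31 → 22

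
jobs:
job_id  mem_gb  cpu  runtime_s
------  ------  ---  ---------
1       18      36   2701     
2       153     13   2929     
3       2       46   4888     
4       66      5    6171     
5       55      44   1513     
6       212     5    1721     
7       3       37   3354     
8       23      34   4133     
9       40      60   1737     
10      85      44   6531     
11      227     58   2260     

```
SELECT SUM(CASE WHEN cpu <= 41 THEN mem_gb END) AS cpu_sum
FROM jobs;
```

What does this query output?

job_id=1: ✓ → 18
job_id=2: ✓ → 153
job_id=3: ✗
job_id=4: ✓ → 66
job_id=5: ✗
job_id=6: ✓ → 212
job_id=7: ✓ → 3
job_id=8: ✓ → 23
job_id=9: ✗
job_id=10: ✗
job_id=11: ✗
cpu_sum = 18 + 153 + 66 + 212 + 3 + 23 = 475

475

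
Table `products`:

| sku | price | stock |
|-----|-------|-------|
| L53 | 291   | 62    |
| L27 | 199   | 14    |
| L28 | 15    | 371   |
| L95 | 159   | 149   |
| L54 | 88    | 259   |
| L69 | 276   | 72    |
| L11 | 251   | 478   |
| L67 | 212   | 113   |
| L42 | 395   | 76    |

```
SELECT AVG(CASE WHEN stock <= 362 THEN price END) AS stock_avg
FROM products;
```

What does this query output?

231.4285714286

sku=L53: ✓ → 291
sku=L27: ✓ → 199
sku=L28: ✗
sku=L95: ✓ → 159
sku=L54: ✓ → 88
sku=L69: ✓ → 276
sku=L11: ✗
sku=L67: ✓ → 212
sku=L42: ✓ → 395
stock_avg = (291 + 199 + 159 + 88 + 276 + 212 + 395) / 7 = 231.4285714286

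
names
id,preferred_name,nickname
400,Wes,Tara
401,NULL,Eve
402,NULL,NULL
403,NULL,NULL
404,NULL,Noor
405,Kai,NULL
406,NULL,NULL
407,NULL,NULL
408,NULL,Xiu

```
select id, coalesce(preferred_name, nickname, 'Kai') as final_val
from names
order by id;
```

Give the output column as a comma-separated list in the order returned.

id=400: preferred_name=Wes → Wes
id=401: preferred_name=NULL, nickname=Eve → Eve
id=402: preferred_name=NULL, nickname=NULL, → literal Kai → Kai
id=403: preferred_name=NULL, nickname=NULL, → literal Kai → Kai
id=404: preferred_name=NULL, nickname=Noor → Noor
id=405: preferred_name=Kai → Kai
id=406: preferred_name=NULL, nickname=NULL, → literal Kai → Kai
id=407: preferred_name=NULL, nickname=NULL, → literal Kai → Kai
id=408: preferred_name=NULL, nickname=Xiu → Xiu

Wes, Eve, Kai, Kai, Noor, Kai, Kai, Kai, Xiu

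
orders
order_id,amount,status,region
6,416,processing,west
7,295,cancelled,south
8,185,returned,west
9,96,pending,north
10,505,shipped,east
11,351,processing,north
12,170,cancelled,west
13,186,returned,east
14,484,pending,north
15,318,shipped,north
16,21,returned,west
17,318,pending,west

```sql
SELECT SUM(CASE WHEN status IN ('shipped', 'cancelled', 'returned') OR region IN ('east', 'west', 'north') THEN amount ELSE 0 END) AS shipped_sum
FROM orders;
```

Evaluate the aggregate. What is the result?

order_id=6: ✓ → 416
order_id=7: ✓ → 295
order_id=8: ✓ → 185
order_id=9: ✓ → 96
order_id=10: ✓ → 505
order_id=11: ✓ → 351
order_id=12: ✓ → 170
order_id=13: ✓ → 186
order_id=14: ✓ → 484
order_id=15: ✓ → 318
order_id=16: ✓ → 21
order_id=17: ✓ → 318
shipped_sum = 416 + 295 + 185 + 96 + 505 + 351 + 170 + 186 + 484 + 318 + 21 + 318 = 3345

3345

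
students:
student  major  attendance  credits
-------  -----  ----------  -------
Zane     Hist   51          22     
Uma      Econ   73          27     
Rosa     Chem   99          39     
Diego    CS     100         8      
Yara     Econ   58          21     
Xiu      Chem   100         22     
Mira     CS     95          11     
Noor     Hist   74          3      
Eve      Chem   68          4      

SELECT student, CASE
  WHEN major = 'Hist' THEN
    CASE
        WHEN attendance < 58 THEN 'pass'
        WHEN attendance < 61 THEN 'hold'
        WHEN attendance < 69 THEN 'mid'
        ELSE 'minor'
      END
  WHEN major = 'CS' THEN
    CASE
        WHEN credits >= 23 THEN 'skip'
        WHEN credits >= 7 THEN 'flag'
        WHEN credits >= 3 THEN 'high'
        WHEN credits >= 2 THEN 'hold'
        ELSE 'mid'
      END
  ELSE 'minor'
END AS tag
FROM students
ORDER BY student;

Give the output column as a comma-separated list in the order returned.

student=Diego: major='CS' → inner[credits >= 7] → flag
student=Eve: major='Chem' → outer ELSE → minor
student=Mira: major='CS' → inner[credits >= 7] → flag
student=Noor: major='Hist' → inner[ELSE] → minor
student=Rosa: major='Chem' → outer ELSE → minor
student=Uma: major='Econ' → outer ELSE → minor
student=Xiu: major='Chem' → outer ELSE → minor
student=Yara: major='Econ' → outer ELSE → minor
student=Zane: major='Hist' → inner[attendance < 58] → pass

flag, minor, flag, minor, minor, minor, minor, minor, pass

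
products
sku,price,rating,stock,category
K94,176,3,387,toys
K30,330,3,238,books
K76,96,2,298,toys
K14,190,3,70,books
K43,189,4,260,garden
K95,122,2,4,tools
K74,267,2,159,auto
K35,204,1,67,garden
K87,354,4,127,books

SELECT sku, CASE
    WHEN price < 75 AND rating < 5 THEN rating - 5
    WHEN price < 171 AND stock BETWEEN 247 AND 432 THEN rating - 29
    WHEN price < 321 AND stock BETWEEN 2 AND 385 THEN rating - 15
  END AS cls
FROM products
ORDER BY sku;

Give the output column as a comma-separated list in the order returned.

sku=K14: price < 321 AND stock BETWEEN 2 AND 385 → -12
sku=K30: (no match → NULL) → NULL
sku=K35: price < 321 AND stock BETWEEN 2 AND 385 → -14
sku=K43: price < 321 AND stock BETWEEN 2 AND 385 → -11
sku=K74: price < 321 AND stock BETWEEN 2 AND 385 → -13
sku=K76: price < 171 AND stock BETWEEN 247 AND 432 → -27
sku=K87: (no match → NULL) → NULL
sku=K94: (no match → NULL) → NULL
sku=K95: price < 321 AND stock BETWEEN 2 AND 385 → -13

-12, NULL, -14, -11, -13, -27, NULL, NULL, -13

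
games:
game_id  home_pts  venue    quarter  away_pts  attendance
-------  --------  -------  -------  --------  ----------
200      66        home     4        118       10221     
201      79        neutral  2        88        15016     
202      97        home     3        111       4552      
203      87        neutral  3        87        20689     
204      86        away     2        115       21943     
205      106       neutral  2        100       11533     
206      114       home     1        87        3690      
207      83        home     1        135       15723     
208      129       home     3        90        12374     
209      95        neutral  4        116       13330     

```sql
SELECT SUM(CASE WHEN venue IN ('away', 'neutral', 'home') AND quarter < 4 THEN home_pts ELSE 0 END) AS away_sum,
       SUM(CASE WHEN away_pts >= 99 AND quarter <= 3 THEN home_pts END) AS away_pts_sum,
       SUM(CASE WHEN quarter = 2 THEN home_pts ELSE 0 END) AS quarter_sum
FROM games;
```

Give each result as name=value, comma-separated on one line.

away_sum=781, away_pts_sum=372, quarter_sum=271

[away_sum: venue IN ('away', 'neutral', 'home') AND quarter < 4]
game_id=200: ✗
game_id=201: ✓ → 79
game_id=202: ✓ → 97
game_id=203: ✓ → 87
game_id=204: ✓ → 86
game_id=205: ✓ → 106
game_id=206: ✓ → 114
game_id=207: ✓ → 83
game_id=208: ✓ → 129
game_id=209: ✗
away_sum = 79 + 97 + 87 + 86 + 106 + 114 + 83 + 129 = 781
—
[away_pts_sum: away_pts >= 99 AND quarter <= 3]
game_id=200: ✗
game_id=201: ✗
game_id=202: ✓ → 97
game_id=203: ✗
game_id=204: ✓ → 86
game_id=205: ✓ → 106
game_id=206: ✗
game_id=207: ✓ → 83
game_id=208: ✗
game_id=209: ✗
away_pts_sum = 97 + 86 + 106 + 83 = 372
—
[quarter_sum: quarter = 2]
game_id=200: ✗
game_id=201: ✓ → 79
game_id=202: ✗
game_id=203: ✗
game_id=204: ✓ → 86
game_id=205: ✓ → 106
game_id=206: ✗
game_id=207: ✗
game_id=208: ✗
game_id=209: ✗
quarter_sum = 79 + 86 + 106 = 271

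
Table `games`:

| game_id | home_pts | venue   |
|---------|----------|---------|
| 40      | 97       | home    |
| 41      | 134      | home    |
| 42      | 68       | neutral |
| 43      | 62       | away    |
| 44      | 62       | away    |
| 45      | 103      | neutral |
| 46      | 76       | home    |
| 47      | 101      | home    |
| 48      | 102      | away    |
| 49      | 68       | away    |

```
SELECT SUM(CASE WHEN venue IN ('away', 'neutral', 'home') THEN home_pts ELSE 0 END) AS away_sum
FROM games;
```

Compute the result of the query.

873

game_id=40: ✓ → 97
game_id=41: ✓ → 134
game_id=42: ✓ → 68
game_id=43: ✓ → 62
game_id=44: ✓ → 62
game_id=45: ✓ → 103
game_id=46: ✓ → 76
game_id=47: ✓ → 101
game_id=48: ✓ → 102
game_id=49: ✓ → 68
away_sum = 97 + 134 + 68 + 62 + 62 + 103 + 76 + 101 + 102 + 68 = 873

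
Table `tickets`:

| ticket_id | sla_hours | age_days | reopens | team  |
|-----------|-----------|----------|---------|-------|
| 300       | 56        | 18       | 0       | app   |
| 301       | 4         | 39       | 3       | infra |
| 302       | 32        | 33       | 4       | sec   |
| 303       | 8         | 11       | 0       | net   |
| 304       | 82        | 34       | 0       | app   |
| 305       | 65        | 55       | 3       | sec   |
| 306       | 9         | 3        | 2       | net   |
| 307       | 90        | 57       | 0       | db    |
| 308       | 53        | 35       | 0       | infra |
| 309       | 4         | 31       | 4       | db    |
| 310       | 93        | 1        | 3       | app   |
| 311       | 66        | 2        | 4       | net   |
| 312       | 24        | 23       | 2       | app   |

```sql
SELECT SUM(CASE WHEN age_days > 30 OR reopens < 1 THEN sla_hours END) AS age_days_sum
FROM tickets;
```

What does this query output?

ticket_id=300: ✓ → 56
ticket_id=301: ✓ → 4
ticket_id=302: ✓ → 32
ticket_id=303: ✓ → 8
ticket_id=304: ✓ → 82
ticket_id=305: ✓ → 65
ticket_id=306: ✗
ticket_id=307: ✓ → 90
ticket_id=308: ✓ → 53
ticket_id=309: ✓ → 4
ticket_id=310: ✗
ticket_id=311: ✗
ticket_id=312: ✗
age_days_sum = 56 + 4 + 32 + 8 + 82 + 65 + 90 + 53 + 4 = 394

394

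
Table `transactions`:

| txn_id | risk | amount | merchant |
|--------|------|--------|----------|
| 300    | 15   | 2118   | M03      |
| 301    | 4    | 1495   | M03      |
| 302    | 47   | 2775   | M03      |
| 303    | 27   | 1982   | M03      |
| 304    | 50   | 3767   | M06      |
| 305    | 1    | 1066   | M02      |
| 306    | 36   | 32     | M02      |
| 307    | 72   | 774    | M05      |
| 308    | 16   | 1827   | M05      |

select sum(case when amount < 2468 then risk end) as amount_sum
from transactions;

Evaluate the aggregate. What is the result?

171

txn_id=300: ✓ → 15
txn_id=301: ✓ → 4
txn_id=302: ✗
txn_id=303: ✓ → 27
txn_id=304: ✗
txn_id=305: ✓ → 1
txn_id=306: ✓ → 36
txn_id=307: ✓ → 72
txn_id=308: ✓ → 16
amount_sum = 15 + 4 + 27 + 1 + 36 + 72 + 16 = 171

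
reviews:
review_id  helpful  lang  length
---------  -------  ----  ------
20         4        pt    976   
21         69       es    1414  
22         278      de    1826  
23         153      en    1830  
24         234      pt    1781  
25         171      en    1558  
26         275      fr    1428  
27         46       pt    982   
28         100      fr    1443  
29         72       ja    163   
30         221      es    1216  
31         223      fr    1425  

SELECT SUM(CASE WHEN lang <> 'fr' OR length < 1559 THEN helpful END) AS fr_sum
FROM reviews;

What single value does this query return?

1846

review_id=20: ✓ → 4
review_id=21: ✓ → 69
review_id=22: ✓ → 278
review_id=23: ✓ → 153
review_id=24: ✓ → 234
review_id=25: ✓ → 171
review_id=26: ✓ → 275
review_id=27: ✓ → 46
review_id=28: ✓ → 100
review_id=29: ✓ → 72
review_id=30: ✓ → 221
review_id=31: ✓ → 223
fr_sum = 4 + 69 + 278 + 153 + 234 + 171 + 275 + 46 + 100 + 72 + 221 + 223 = 1846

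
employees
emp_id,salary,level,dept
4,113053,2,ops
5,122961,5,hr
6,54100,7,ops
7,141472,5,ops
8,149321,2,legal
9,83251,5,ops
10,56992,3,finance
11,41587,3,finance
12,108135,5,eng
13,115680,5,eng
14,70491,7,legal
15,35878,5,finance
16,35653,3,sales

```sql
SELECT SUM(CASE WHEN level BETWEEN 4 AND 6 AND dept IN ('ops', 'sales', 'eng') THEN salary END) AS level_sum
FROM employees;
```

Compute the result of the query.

448538

emp_id=4: ✗
emp_id=5: ✗
emp_id=6: ✗
emp_id=7: ✓ → 141472
emp_id=8: ✗
emp_id=9: ✓ → 83251
emp_id=10: ✗
emp_id=11: ✗
emp_id=12: ✓ → 108135
emp_id=13: ✓ → 115680
emp_id=14: ✗
emp_id=15: ✗
emp_id=16: ✗
level_sum = 141472 + 83251 + 108135 + 115680 = 448538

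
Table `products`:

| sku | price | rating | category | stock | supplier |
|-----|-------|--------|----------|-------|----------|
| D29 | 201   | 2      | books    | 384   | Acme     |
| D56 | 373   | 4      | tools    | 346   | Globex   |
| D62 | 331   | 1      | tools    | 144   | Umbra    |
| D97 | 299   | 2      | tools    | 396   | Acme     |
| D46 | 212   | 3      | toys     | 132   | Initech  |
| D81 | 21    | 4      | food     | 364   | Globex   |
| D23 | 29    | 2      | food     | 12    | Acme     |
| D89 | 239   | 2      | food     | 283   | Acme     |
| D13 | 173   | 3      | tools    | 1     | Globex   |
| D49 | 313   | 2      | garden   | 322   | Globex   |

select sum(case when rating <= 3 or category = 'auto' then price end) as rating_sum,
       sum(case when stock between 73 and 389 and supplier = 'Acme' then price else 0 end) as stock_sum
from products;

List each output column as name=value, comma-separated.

rating_sum=1797, stock_sum=440

[rating_sum: rating <= 3 or category = 'auto']
sku=D29: ✓ → 201
sku=D56: ✗
sku=D62: ✓ → 331
sku=D97: ✓ → 299
sku=D46: ✓ → 212
sku=D81: ✗
sku=D23: ✓ → 29
sku=D89: ✓ → 239
sku=D13: ✓ → 173
sku=D49: ✓ → 313
rating_sum = 201 + 331 + 299 + 212 + 29 + 239 + 173 + 313 = 1797
—
[stock_sum: stock between 73 and 389 and supplier = 'Acme']
sku=D29: ✓ → 201
sku=D56: ✗
sku=D62: ✗
sku=D97: ✗
sku=D46: ✗
sku=D81: ✗
sku=D23: ✗
sku=D89: ✓ → 239
sku=D13: ✗
sku=D49: ✗
stock_sum = 201 + 239 = 440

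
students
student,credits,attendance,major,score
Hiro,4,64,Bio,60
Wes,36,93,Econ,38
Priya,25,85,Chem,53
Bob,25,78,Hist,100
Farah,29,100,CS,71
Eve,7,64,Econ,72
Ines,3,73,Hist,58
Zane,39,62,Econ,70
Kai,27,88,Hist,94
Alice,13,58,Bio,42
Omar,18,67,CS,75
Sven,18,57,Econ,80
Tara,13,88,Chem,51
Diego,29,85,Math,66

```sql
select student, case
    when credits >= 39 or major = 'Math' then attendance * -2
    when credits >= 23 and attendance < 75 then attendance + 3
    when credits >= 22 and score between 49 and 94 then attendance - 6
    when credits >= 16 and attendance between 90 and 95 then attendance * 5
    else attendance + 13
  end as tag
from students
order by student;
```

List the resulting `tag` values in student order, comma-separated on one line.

71, 91, -170, 77, 94, 77, 86, 82, 80, 79, 70, 101, 465, -124

student=Alice: ELSE → 71
student=Bob: ELSE → 91
student=Diego: credits >= 39 or major = 'Math' → -170
student=Eve: ELSE → 77
student=Farah: credits >= 22 and score between 49 and 94 → 94
student=Hiro: ELSE → 77
student=Ines: ELSE → 86
student=Kai: credits >= 22 and score between 49 and 94 → 82
student=Omar: ELSE → 80
student=Priya: credits >= 22 and score between 49 and 94 → 79
student=Sven: ELSE → 70
student=Tara: ELSE → 101
student=Wes: credits >= 16 and attendance between 90 and 95 → 465
student=Zane: credits >= 39 or major = 'Math' → -124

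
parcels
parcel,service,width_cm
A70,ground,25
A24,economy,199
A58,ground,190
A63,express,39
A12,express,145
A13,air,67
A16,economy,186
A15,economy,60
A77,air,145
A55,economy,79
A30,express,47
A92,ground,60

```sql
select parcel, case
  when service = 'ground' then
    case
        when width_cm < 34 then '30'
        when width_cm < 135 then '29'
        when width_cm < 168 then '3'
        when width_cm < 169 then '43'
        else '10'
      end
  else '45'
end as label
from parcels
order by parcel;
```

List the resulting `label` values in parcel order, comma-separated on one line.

45, 45, 45, 45, 45, 45, 45, 10, 45, 30, 45, 29

parcel=A12: service='express' → outer ELSE → 45
parcel=A13: service='air' → outer ELSE → 45
parcel=A15: service='economy' → outer ELSE → 45
parcel=A16: service='economy' → outer ELSE → 45
parcel=A24: service='economy' → outer ELSE → 45
parcel=A30: service='express' → outer ELSE → 45
parcel=A55: service='economy' → outer ELSE → 45
parcel=A58: service='ground' → inner[ELSE] → 10
parcel=A63: service='express' → outer ELSE → 45
parcel=A70: service='ground' → inner[width_cm < 34] → 30
parcel=A77: service='air' → outer ELSE → 45
parcel=A92: service='ground' → inner[width_cm < 135] → 29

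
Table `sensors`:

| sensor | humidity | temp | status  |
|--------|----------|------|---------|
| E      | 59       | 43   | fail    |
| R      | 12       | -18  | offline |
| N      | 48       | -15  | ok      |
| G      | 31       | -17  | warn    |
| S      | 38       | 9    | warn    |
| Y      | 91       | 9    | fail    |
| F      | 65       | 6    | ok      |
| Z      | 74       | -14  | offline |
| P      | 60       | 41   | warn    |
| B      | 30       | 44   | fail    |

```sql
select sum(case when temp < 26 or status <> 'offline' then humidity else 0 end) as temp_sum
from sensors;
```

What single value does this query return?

sensor=E: ✓ → 59
sensor=R: ✓ → 12
sensor=N: ✓ → 48
sensor=G: ✓ → 31
sensor=S: ✓ → 38
sensor=Y: ✓ → 91
sensor=F: ✓ → 65
sensor=Z: ✓ → 74
sensor=P: ✓ → 60
sensor=B: ✓ → 30
temp_sum = 59 + 12 + 48 + 31 + 38 + 91 + 65 + 74 + 60 + 30 = 508

508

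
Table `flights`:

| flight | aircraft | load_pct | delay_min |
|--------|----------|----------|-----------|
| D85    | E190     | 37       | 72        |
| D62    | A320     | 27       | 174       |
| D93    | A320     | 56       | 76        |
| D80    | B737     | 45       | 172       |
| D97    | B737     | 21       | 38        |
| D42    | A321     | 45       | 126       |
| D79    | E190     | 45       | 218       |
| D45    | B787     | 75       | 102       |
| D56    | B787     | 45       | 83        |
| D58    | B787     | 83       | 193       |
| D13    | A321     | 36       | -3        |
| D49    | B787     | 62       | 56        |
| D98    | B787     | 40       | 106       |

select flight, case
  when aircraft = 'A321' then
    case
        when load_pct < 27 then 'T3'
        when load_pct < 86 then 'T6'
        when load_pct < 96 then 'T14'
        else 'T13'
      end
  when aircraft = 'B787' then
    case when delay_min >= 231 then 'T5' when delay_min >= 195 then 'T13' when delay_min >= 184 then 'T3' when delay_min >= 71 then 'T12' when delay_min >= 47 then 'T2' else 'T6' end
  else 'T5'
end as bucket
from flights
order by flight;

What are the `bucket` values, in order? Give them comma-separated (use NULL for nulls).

flight=D13: aircraft='A321' → inner[load_pct < 86] → T6
flight=D42: aircraft='A321' → inner[load_pct < 86] → T6
flight=D45: aircraft='B787' → inner[delay_min >= 71] → T12
flight=D49: aircraft='B787' → inner[delay_min >= 47] → T2
flight=D56: aircraft='B787' → inner[delay_min >= 71] → T12
flight=D58: aircraft='B787' → inner[delay_min >= 184] → T3
flight=D62: aircraft='A320' → outer ELSE → T5
flight=D79: aircraft='E190' → outer ELSE → T5
flight=D80: aircraft='B737' → outer ELSE → T5
flight=D85: aircraft='E190' → outer ELSE → T5
flight=D93: aircraft='A320' → outer ELSE → T5
flight=D97: aircraft='B737' → outer ELSE → T5
flight=D98: aircraft='B787' → inner[delay_min >= 71] → T12

T6, T6, T12, T2, T12, T3, T5, T5, T5, T5, T5, T5, T12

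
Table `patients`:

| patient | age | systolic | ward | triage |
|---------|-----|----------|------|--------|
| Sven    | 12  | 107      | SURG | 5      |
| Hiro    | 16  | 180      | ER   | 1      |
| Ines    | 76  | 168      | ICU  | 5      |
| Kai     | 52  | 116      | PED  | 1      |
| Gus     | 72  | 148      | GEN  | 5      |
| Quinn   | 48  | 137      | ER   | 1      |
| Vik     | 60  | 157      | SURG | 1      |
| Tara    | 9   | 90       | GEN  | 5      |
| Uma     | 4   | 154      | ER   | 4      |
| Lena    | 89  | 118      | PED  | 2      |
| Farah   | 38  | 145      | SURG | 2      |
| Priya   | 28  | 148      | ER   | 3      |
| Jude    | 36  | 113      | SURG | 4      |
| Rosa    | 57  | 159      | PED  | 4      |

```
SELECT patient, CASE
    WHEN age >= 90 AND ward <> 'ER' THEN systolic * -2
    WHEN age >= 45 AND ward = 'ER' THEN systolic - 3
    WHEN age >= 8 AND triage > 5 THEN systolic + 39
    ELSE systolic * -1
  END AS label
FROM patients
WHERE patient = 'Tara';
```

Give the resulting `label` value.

patient = Tara: age=9, systolic=90, ward=GEN, triage=5.
age >= 90 AND ward <> 'ER' → false
age >= 45 AND ward = 'ER' → false
age >= 8 AND triage > 5 → false
No prior WHEN matched → ELSE → -90

-90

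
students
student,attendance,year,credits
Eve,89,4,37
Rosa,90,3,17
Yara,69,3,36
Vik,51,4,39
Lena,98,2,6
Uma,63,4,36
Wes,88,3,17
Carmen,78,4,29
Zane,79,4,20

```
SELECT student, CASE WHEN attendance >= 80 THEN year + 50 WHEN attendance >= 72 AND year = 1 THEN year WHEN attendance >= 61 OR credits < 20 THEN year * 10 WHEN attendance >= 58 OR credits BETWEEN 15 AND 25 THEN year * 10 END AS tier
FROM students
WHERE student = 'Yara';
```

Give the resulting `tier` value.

student = Yara: attendance=69, year=3, credits=36.
attendance >= 80 → false
attendance >= 72 AND year = 1 → false
attendance >= 61 OR credits < 20 → true → 30

30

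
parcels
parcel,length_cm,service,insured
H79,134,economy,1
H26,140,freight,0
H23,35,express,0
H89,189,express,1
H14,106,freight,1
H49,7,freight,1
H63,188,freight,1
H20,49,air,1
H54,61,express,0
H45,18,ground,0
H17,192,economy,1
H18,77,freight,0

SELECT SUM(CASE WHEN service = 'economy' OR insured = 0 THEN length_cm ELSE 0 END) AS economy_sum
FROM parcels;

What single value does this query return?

657

parcel=H79: ✓ → 134
parcel=H26: ✓ → 140
parcel=H23: ✓ → 35
parcel=H89: ✗
parcel=H14: ✗
parcel=H49: ✗
parcel=H63: ✗
parcel=H20: ✗
parcel=H54: ✓ → 61
parcel=H45: ✓ → 18
parcel=H17: ✓ → 192
parcel=H18: ✓ → 77
economy_sum = 134 + 140 + 35 + 61 + 18 + 192 + 77 = 657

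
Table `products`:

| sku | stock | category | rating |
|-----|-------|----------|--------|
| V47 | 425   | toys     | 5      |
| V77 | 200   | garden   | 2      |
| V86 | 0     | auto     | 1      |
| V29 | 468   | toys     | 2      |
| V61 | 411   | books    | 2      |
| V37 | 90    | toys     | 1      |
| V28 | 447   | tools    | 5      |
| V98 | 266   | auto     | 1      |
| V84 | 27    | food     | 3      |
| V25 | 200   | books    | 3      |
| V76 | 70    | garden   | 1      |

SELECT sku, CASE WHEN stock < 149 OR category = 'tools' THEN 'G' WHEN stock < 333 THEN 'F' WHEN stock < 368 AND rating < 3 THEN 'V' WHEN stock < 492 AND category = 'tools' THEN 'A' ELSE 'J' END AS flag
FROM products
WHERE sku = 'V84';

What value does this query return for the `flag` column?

sku = V84: stock=27, category=food, rating=3.
stock < 149 OR category = 'tools' → true → G

G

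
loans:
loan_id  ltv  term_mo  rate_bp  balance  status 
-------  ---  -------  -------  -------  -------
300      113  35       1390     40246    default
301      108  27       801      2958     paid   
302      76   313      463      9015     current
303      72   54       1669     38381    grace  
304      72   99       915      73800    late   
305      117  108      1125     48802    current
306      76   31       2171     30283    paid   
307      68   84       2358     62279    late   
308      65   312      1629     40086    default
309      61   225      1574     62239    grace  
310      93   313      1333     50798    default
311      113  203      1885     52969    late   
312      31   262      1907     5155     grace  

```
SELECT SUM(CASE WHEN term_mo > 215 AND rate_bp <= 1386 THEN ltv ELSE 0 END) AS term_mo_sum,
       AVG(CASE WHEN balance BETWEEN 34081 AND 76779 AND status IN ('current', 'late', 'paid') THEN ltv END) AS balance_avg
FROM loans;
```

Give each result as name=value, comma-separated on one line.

term_mo_sum=169, balance_avg=92.5

[term_mo_sum: term_mo > 215 AND rate_bp <= 1386]
loan_id=300: ✗
loan_id=301: ✗
loan_id=302: ✓ → 76
loan_id=303: ✗
loan_id=304: ✗
loan_id=305: ✗
loan_id=306: ✗
loan_id=307: ✗
loan_id=308: ✗
loan_id=309: ✗
loan_id=310: ✓ → 93
loan_id=311: ✗
loan_id=312: ✗
term_mo_sum = 76 + 93 = 169
—
[balance_avg: balance BETWEEN 34081 AND 76779 AND status IN ('current', 'late', 'paid')]
loan_id=300: ✗
loan_id=301: ✗
loan_id=302: ✗
loan_id=303: ✗
loan_id=304: ✓ → 72
loan_id=305: ✓ → 117
loan_id=306: ✗
loan_id=307: ✓ → 68
loan_id=308: ✗
loan_id=309: ✗
loan_id=310: ✗
loan_id=311: ✓ → 113
loan_id=312: ✗
balance_avg = (72 + 117 + 68 + 113) / 4 = 92.5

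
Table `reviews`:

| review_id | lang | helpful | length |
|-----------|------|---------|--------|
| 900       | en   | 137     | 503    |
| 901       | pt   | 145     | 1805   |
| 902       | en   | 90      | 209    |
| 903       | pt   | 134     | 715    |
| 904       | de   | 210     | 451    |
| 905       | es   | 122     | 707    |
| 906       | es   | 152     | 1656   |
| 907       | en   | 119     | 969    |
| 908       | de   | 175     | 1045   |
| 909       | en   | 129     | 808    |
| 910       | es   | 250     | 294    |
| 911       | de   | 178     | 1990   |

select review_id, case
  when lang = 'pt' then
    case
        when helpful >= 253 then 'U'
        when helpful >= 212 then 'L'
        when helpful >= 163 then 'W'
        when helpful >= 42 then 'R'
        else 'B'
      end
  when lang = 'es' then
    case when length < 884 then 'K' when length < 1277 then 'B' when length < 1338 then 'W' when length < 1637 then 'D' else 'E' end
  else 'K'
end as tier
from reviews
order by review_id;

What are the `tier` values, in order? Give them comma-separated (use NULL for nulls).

K, R, K, R, K, K, E, K, K, K, K, K

review_id=900: lang='en' → outer ELSE → K
review_id=901: lang='pt' → inner[helpful >= 42] → R
review_id=902: lang='en' → outer ELSE → K
review_id=903: lang='pt' → inner[helpful >= 42] → R
review_id=904: lang='de' → outer ELSE → K
review_id=905: lang='es' → inner[length < 884] → K
review_id=906: lang='es' → inner[ELSE] → E
review_id=907: lang='en' → outer ELSE → K
review_id=908: lang='de' → outer ELSE → K
review_id=909: lang='en' → outer ELSE → K
review_id=910: lang='es' → inner[length < 884] → K
review_id=911: lang='de' → outer ELSE → K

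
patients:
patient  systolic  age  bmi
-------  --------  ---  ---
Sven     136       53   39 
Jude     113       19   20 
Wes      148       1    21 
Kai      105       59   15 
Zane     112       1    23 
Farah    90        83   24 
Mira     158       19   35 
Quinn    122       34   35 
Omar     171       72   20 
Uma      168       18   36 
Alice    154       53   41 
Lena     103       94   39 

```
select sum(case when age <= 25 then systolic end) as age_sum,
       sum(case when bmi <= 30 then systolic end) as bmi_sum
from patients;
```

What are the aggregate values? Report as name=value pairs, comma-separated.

[age_sum: age <= 25]
patient=Sven: ✗
patient=Jude: ✓ → 113
patient=Wes: ✓ → 148
patient=Kai: ✗
patient=Zane: ✓ → 112
patient=Farah: ✗
patient=Mira: ✓ → 158
patient=Quinn: ✗
patient=Omar: ✗
patient=Uma: ✓ → 168
patient=Alice: ✗
patient=Lena: ✗
age_sum = 113 + 148 + 112 + 158 + 168 = 699
—
[bmi_sum: bmi <= 30]
patient=Sven: ✗
patient=Jude: ✓ → 113
patient=Wes: ✓ → 148
patient=Kai: ✓ → 105
patient=Zane: ✓ → 112
patient=Farah: ✓ → 90
patient=Mira: ✗
patient=Quinn: ✗
patient=Omar: ✓ → 171
patient=Uma: ✗
patient=Alice: ✗
patient=Lena: ✗
bmi_sum = 113 + 148 + 105 + 112 + 90 + 171 = 739

age_sum=699, bmi_sum=739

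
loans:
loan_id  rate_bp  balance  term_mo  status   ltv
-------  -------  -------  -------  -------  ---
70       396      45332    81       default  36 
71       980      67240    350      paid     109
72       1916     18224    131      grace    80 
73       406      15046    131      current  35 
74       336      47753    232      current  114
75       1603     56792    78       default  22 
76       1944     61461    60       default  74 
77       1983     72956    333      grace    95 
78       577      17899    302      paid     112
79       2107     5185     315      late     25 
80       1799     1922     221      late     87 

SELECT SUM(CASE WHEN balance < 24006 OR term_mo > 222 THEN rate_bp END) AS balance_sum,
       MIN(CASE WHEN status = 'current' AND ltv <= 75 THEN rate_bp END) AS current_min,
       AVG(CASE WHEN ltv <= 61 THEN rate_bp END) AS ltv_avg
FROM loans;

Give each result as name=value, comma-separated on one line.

balance_sum=10104, current_min=406, ltv_avg=1128

[balance_sum: balance < 24006 OR term_mo > 222]
loan_id=70: ✗
loan_id=71: ✓ → 980
loan_id=72: ✓ → 1916
loan_id=73: ✓ → 406
loan_id=74: ✓ → 336
loan_id=75: ✗
loan_id=76: ✗
loan_id=77: ✓ → 1983
loan_id=78: ✓ → 577
loan_id=79: ✓ → 2107
loan_id=80: ✓ → 1799
balance_sum = 980 + 1916 + 406 + 336 + 1983 + 577 + 2107 + 1799 = 10104
—
[current_min: status = 'current' AND ltv <= 75]
loan_id=70: ✗
loan_id=71: ✗
loan_id=72: ✗
loan_id=73: ✓ → 406
loan_id=74: ✗
loan_id=75: ✗
loan_id=76: ✗
loan_id=77: ✗
loan_id=78: ✗
loan_id=79: ✗
loan_id=80: ✗
current_min = MIN(406) = 406
—
[ltv_avg: ltv <= 61]
loan_id=70: ✓ → 396
loan_id=71: ✗
loan_id=72: ✗
loan_id=73: ✓ → 406
loan_id=74: ✗
loan_id=75: ✓ → 1603
loan_id=76: ✗
loan_id=77: ✗
loan_id=78: ✗
loan_id=79: ✓ → 2107
loan_id=80: ✗
ltv_avg = (396 + 406 + 1603 + 2107) / 4 = 1128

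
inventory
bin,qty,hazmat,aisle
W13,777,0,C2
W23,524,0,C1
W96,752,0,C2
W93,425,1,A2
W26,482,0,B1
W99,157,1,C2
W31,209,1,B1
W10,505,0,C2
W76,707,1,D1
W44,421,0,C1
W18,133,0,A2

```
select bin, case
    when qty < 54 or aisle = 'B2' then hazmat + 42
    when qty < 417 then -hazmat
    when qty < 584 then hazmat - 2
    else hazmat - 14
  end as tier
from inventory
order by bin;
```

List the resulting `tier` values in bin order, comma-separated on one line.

-2, -14, 0, -2, -2, -1, -2, -13, -1, -14, -1

bin=W10: qty < 584 → -2
bin=W13: ELSE → -14
bin=W18: qty < 417 → 0
bin=W23: qty < 584 → -2
bin=W26: qty < 584 → -2
bin=W31: qty < 417 → -1
bin=W44: qty < 584 → -2
bin=W76: ELSE → -13
bin=W93: qty < 584 → -1
bin=W96: ELSE → -14
bin=W99: qty < 417 → -1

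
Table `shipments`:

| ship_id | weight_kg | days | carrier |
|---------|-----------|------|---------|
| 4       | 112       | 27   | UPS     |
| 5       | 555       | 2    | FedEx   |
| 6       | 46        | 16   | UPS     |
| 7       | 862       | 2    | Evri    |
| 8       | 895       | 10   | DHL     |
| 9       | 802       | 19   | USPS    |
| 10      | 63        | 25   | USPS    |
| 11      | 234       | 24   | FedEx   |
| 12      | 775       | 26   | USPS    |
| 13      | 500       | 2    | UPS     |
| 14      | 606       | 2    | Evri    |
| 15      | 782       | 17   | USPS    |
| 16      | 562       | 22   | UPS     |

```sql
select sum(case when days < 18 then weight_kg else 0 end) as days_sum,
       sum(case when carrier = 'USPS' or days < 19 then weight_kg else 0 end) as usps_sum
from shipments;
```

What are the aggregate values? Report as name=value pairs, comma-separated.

[days_sum: days < 18]
ship_id=4: ✗
ship_id=5: ✓ → 555
ship_id=6: ✓ → 46
ship_id=7: ✓ → 862
ship_id=8: ✓ → 895
ship_id=9: ✗
ship_id=10: ✗
ship_id=11: ✗
ship_id=12: ✗
ship_id=13: ✓ → 500
ship_id=14: ✓ → 606
ship_id=15: ✓ → 782
ship_id=16: ✗
days_sum = 555 + 46 + 862 + 895 + 500 + 606 + 782 = 4246
—
[usps_sum: carrier = 'USPS' or days < 19]
ship_id=4: ✗
ship_id=5: ✓ → 555
ship_id=6: ✓ → 46
ship_id=7: ✓ → 862
ship_id=8: ✓ → 895
ship_id=9: ✓ → 802
ship_id=10: ✓ → 63
ship_id=11: ✗
ship_id=12: ✓ → 775
ship_id=13: ✓ → 500
ship_id=14: ✓ → 606
ship_id=15: ✓ → 782
ship_id=16: ✗
usps_sum = 555 + 46 + 862 + 895 + 802 + 63 + 775 + 500 + 606 + 782 = 5886

days_sum=4246, usps_sum=5886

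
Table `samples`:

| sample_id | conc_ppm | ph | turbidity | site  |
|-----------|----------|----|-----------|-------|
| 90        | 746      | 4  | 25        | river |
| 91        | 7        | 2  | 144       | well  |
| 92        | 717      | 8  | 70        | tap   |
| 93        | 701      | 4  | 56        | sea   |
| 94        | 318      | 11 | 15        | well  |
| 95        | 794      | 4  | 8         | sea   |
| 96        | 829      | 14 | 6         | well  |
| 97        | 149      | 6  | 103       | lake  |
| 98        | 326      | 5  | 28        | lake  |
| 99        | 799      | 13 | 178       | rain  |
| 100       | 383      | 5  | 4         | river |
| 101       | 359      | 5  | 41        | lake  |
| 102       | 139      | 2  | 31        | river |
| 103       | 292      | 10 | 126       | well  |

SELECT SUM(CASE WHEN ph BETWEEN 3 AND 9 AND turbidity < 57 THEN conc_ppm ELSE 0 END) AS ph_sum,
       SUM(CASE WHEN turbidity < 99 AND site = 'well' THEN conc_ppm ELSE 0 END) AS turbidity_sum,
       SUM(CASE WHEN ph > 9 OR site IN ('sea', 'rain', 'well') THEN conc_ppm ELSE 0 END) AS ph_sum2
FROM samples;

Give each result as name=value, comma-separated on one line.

[ph_sum: ph BETWEEN 3 AND 9 AND turbidity < 57]
sample_id=90: ✓ → 746
sample_id=91: ✗
sample_id=92: ✗
sample_id=93: ✓ → 701
sample_id=94: ✗
sample_id=95: ✓ → 794
sample_id=96: ✗
sample_id=97: ✗
sample_id=98: ✓ → 326
sample_id=99: ✗
sample_id=100: ✓ → 383
sample_id=101: ✓ → 359
sample_id=102: ✗
sample_id=103: ✗
ph_sum = 746 + 701 + 794 + 326 + 383 + 359 = 3309
—
[turbidity_sum: turbidity < 99 AND site = 'well']
sample_id=90: ✗
sample_id=91: ✗
sample_id=92: ✗
sample_id=93: ✗
sample_id=94: ✓ → 318
sample_id=95: ✗
sample_id=96: ✓ → 829
sample_id=97: ✗
sample_id=98: ✗
sample_id=99: ✗
sample_id=100: ✗
sample_id=101: ✗
sample_id=102: ✗
sample_id=103: ✗
turbidity_sum = 318 + 829 = 1147
—
[ph_sum2: ph > 9 OR site IN ('sea', 'rain', 'well')]
sample_id=90: ✗
sample_id=91: ✓ → 7
sample_id=92: ✗
sample_id=93: ✓ → 701
sample_id=94: ✓ → 318
sample_id=95: ✓ → 794
sample_id=96: ✓ → 829
sample_id=97: ✗
sample_id=98: ✗
sample_id=99: ✓ → 799
sample_id=100: ✗
sample_id=101: ✗
sample_id=102: ✗
sample_id=103: ✓ → 292
ph_sum2 = 7 + 701 + 318 + 794 + 829 + 799 + 292 = 3740

ph_sum=3309, turbidity_sum=1147, ph_sum2=3740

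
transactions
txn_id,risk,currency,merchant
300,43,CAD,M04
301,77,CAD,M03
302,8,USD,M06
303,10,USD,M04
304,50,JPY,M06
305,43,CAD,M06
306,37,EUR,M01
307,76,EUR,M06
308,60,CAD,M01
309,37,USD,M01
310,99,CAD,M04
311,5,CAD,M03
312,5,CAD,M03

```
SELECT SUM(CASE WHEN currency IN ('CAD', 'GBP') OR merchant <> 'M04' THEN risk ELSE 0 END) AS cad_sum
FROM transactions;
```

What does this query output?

txn_id=300: ✓ → 43
txn_id=301: ✓ → 77
txn_id=302: ✓ → 8
txn_id=303: ✗
txn_id=304: ✓ → 50
txn_id=305: ✓ → 43
txn_id=306: ✓ → 37
txn_id=307: ✓ → 76
txn_id=308: ✓ → 60
txn_id=309: ✓ → 37
txn_id=310: ✓ → 99
txn_id=311: ✓ → 5
txn_id=312: ✓ → 5
cad_sum = 43 + 77 + 8 + 50 + 43 + 37 + 76 + 60 + 37 + 99 + 5 + 5 = 540

540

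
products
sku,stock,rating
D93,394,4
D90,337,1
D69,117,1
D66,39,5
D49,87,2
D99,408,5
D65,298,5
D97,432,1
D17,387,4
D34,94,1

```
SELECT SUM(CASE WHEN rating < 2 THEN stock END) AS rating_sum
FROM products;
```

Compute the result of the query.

sku=D93: ✗
sku=D90: ✓ → 337
sku=D69: ✓ → 117
sku=D66: ✗
sku=D49: ✗
sku=D99: ✗
sku=D65: ✗
sku=D97: ✓ → 432
sku=D17: ✗
sku=D34: ✓ → 94
rating_sum = 337 + 117 + 432 + 94 = 980

980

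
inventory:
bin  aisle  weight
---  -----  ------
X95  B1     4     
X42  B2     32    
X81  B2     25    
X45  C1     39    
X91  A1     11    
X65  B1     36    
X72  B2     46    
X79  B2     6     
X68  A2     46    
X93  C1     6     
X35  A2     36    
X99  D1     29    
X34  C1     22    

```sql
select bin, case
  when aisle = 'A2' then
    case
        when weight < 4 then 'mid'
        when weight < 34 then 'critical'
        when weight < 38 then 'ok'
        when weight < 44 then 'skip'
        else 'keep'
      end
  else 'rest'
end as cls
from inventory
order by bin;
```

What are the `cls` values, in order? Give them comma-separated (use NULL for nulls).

bin=X34: aisle='C1' → outer ELSE → rest
bin=X35: aisle='A2' → inner[weight < 38] → ok
bin=X42: aisle='B2' → outer ELSE → rest
bin=X45: aisle='C1' → outer ELSE → rest
bin=X65: aisle='B1' → outer ELSE → rest
bin=X68: aisle='A2' → inner[ELSE] → keep
bin=X72: aisle='B2' → outer ELSE → rest
bin=X79: aisle='B2' → outer ELSE → rest
bin=X81: aisle='B2' → outer ELSE → rest
bin=X91: aisle='A1' → outer ELSE → rest
bin=X93: aisle='C1' → outer ELSE → rest
bin=X95: aisle='B1' → outer ELSE → rest
bin=X99: aisle='D1' → outer ELSE → rest

rest, ok, rest, rest, rest, keep, rest, rest, rest, rest, rest, rest, rest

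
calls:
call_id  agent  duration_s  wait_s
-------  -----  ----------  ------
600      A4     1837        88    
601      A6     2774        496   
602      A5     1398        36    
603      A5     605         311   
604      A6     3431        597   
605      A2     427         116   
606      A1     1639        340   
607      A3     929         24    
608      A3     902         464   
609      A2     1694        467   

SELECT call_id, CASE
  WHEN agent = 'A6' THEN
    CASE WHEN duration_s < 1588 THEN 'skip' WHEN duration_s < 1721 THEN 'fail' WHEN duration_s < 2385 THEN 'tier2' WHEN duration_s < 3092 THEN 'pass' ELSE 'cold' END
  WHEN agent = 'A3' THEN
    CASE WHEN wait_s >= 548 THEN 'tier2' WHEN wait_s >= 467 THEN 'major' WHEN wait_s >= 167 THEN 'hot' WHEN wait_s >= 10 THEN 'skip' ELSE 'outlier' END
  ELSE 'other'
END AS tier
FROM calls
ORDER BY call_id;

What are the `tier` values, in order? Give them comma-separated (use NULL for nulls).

call_id=600: agent='A4' → outer ELSE → other
call_id=601: agent='A6' → inner[duration_s < 3092] → pass
call_id=602: agent='A5' → outer ELSE → other
call_id=603: agent='A5' → outer ELSE → other
call_id=604: agent='A6' → inner[ELSE] → cold
call_id=605: agent='A2' → outer ELSE → other
call_id=606: agent='A1' → outer ELSE → other
call_id=607: agent='A3' → inner[wait_s >= 10] → skip
call_id=608: agent='A3' → inner[wait_s >= 167] → hot
call_id=609: agent='A2' → outer ELSE → other

other, pass, other, other, cold, other, other, skip, hot, other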